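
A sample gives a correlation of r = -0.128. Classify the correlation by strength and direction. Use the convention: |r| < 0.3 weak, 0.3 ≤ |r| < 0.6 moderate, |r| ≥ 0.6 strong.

r = -0.128 < 0 so the relationship is negative.
|r| = 0.128, which falls in the weak range.

weak negative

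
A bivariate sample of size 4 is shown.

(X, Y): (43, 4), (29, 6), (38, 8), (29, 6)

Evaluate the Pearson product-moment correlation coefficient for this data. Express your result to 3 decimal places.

-0.294

n = 4, ΣX = 139, ΣY = 24, ΣX² = 4975, ΣY² = 152, ΣXY = 824
nΣXY − ΣXΣY = 3296 − 3336 = -40
nΣX² − (ΣX)² = 19900 − 19321 = 579; nΣY² − (ΣY)² = 608 − 576 = 32
r = -40 / √(579 × 32) = -40 / 136.1176 ≈ -0.294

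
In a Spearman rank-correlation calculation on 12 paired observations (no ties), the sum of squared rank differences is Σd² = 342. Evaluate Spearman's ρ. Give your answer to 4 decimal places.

ρ = 1 − 6Σd² / [n(n²−1)] = 1 − 6×342 / (12×143)
  = 1 − 2052/1716 = 1 − 1.19580 ≈ -0.1958

-0.1958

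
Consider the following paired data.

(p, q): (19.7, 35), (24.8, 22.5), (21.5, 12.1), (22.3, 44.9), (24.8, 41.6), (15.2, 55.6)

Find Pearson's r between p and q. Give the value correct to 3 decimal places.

-0.495

n = 6, Σp = 128.3, Σq = 211.7, Σp² = 2808.75, Σq² = 8715.59, Σpq = 4385.72
nΣpq − ΣpΣq = 26314.32 − 27161.11 = -846.79
nΣp² − (Σp)² = 16852.5 − 16460.89 = 391.61; nΣq² − (Σq)² = 52293.54 − 44816.89 = 7476.65
r = -846.79 / √(391.61 × 7476.65) = -846.79 / 1711.1198 ≈ -0.495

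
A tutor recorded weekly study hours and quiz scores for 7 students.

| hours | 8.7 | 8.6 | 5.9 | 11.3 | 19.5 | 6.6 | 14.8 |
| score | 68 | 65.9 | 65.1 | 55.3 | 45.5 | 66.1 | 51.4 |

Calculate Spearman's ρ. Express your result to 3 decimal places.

Rank hours: 4, 3, 1, 5, 7, 2, 6
Rank score: 7, 5, 4, 3, 1, 6, 2
d = rank(hours) − rank(score): -3, -2, -3, 2, 6, -4, 4; Σd² = 94
ρ = 1 − 6Σd² / [n(n²−1)] = 1 − 6×94 / (7×48) = 1 − 564/336 ≈ -0.679

-0.679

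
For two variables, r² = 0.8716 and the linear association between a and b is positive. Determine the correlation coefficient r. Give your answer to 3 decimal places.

|r| = √0.8716 = 0.934
The association is positive, so r = 0.934.

0.934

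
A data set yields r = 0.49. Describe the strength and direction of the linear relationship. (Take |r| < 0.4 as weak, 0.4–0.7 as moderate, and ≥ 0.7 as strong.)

r = 0.49 > 0 so the relationship is positive.
|r| = 0.49, which falls in the moderate range.

moderate positive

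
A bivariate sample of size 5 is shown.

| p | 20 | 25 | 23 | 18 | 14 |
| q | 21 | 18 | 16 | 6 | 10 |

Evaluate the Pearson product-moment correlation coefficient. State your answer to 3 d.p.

n = 5, Σp = 100, Σq = 71, Σp² = 2074, Σq² = 1157, Σpq = 1486
nΣpq − ΣpΣq = 7430 − 7100 = 330
nΣp² − (Σp)² = 10370 − 10000 = 370; nΣq² − (Σq)² = 5785 − 5041 = 744
r = 330 / √(370 × 744) = 330 / 524.6713 ≈ 0.629

0.629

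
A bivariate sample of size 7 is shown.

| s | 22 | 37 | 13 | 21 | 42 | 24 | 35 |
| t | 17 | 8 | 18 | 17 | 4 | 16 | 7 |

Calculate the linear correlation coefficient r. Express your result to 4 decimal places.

n = 7, Σs = 194, Σt = 87, Σs² = 6028, Σt² = 1287, Σst = 2058
nΣst − ΣsΣt = 14406 − 16878 = -2472
nΣs² − (Σs)² = 42196 − 37636 = 4560; nΣt² − (Σt)² = 9009 − 7569 = 1440
r = -2472 / √(4560 × 1440) = -2472 / 2562.4988 ≈ -0.9647

-0.9647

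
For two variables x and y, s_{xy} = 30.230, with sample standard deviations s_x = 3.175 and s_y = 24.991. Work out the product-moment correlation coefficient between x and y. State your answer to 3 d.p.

0.381

r = Cov(x,y) / (s_x · s_y) = 30.230 / (3.175 × 24.991)
  = 30.230 / 79.3464 ≈ 0.381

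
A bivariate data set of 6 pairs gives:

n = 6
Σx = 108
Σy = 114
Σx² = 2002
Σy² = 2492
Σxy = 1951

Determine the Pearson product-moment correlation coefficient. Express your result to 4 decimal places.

-0.7345

r = (nΣxy − ΣxΣy) / √[(nΣx² − (Σx)²)(nΣy² − (Σy)²)]
Numerator: 6×1951 − 108×114 = -606
Denominator: √[(12012 − 11664)(14952 − 12996)] = √[348 × 1956] = 825.0382
r = -606 / 825.0382 ≈ -0.7345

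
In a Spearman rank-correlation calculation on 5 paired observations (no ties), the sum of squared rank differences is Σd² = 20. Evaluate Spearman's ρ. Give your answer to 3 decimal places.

ρ = 1 − 6Σd² / [n(n²−1)] = 1 − 6×20 / (5×24)
  = 1 − 120/120 = 1 − 1.0000 ≈ 0.000

0.000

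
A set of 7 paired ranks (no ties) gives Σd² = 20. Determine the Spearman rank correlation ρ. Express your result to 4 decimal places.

ρ = 1 − 6Σd² / [n(n²−1)] = 1 − 6×20 / (7×48)
  = 1 − 120/336 = 1 − 0.35714 ≈ 0.6429

0.6429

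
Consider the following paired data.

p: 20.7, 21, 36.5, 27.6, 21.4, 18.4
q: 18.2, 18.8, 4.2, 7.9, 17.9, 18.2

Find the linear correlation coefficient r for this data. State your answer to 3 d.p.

-0.955

n = 6, Σp = 145.6, Σq = 85.2, Σp² = 3760.02, Σq² = 1416.38, Σpq = 1860.82
nΣpq − ΣpΣq = 11164.92 − 12405.12 = -1240.2
nΣp² − (Σp)² = 22560.12 − 21199.36 = 1360.76; nΣq² − (Σq)² = 8498.28 − 7259.04 = 1239.24
r = -1240.2 / √(1360.76 × 1239.24) = -1240.2 / 1298.5793 ≈ -0.955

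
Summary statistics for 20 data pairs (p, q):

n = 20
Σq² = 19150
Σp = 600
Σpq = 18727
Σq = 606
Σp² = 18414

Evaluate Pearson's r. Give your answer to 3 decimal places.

0.958

r = (nΣpq − ΣpΣq) / √[(nΣp² − (Σp)²)(nΣq² − (Σq)²)]
Numerator: 20×18727 − 600×606 = 10940
Denominator: √[(368280 − 360000)(383000 − 367236)] = √[8280 × 15764] = 11424.7941
r = 10940 / 11424.7941 ≈ 0.958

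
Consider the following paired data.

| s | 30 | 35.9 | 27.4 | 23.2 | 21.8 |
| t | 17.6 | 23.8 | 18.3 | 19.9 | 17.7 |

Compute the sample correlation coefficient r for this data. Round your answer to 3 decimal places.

n = 5, Σs = 138.3, Σt = 97.3, Σs² = 3953.05, Σt² = 1920.39, Σst = 2731.38
nΣst − ΣsΣt = 13656.9 − 13456.59 = 200.31
nΣs² − (Σs)² = 19765.25 − 19126.89 = 638.36; nΣt² − (Σt)² = 9601.95 − 9467.29 = 134.66
r = 200.31 / √(638.36 × 134.66) = 200.31 / 293.1920 ≈ 0.683

0.683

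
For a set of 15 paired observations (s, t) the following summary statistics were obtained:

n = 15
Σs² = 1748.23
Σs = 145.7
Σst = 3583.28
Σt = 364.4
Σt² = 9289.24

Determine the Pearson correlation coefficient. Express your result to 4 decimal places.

0.1147

r = (nΣst − ΣsΣt) / √[(nΣs² − (Σs)²)(nΣt² − (Σt)²)]
Numerator: 15×3583.28 − 145.7×364.4 = 656.12
Denominator: √[(26223.45 − 21228.49)(139338.6 − 132787.36)] = √[4994.96 × 6551.24] = 5720.4180
r = 656.12 / 5720.4180 ≈ 0.1147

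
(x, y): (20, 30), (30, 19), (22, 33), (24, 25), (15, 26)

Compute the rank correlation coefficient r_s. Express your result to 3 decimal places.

Rank x: 2, 5, 3, 4, 1
Rank y: 4, 1, 5, 2, 3
d = rank(x) − rank(y): -2, 4, -2, 2, -2; Σd² = 32
ρ = 1 − 6Σd² / [n(n²−1)] = 1 − 6×32 / (5×24) = 1 − 192/120 ≈ -0.600

-0.600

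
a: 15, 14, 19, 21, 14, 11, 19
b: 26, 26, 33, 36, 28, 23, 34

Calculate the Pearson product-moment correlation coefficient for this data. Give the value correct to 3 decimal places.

0.976

n = 7, Σa = 113, Σb = 206, Σa² = 1901, Σb² = 6206, Σab = 3428
nΣab − ΣaΣb = 23996 − 23278 = 718
nΣa² − (Σa)² = 13307 − 12769 = 538; nΣb² − (Σb)² = 43442 − 42436 = 1006
r = 718 / √(538 × 1006) = 718 / 735.6820 ≈ 0.976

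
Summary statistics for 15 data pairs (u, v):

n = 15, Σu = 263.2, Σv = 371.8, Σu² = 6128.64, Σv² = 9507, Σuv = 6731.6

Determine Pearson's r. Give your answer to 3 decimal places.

r = (nΣuv − ΣuΣv) / √[(nΣu² − (Σu)²)(nΣv² − (Σv)²)]
Numerator: 15×6731.6 − 263.2×371.8 = 3116.24
Denominator: √[(91929.6 − 69274.24)(142605 − 138235.24)] = √[22655.36 × 4369.76] = 9949.7983
r = 3116.24 / 9949.7983 ≈ 0.313

0.313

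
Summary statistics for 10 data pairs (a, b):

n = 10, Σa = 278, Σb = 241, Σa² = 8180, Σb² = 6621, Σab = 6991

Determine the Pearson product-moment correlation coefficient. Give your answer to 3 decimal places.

0.481

r = (nΣab − ΣaΣb) / √[(nΣa² − (Σa)²)(nΣb² − (Σb)²)]
Numerator: 10×6991 − 278×241 = 2912
Denominator: √[(81800 − 77284)(66210 − 58081)] = √[4516 × 8129] = 6058.9243
r = 2912 / 6058.9243 ≈ 0.481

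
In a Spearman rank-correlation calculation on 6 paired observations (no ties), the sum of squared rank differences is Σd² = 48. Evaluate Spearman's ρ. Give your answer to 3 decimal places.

-0.371

ρ = 1 − 6Σd² / [n(n²−1)] = 1 − 6×48 / (6×35)
  = 1 − 288/210 = 1 − 1.3714 ≈ -0.371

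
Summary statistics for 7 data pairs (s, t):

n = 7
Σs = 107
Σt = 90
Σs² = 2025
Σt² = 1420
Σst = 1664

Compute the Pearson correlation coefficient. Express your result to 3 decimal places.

r = (nΣst − ΣsΣt) / √[(nΣs² − (Σs)²)(nΣt² − (Σt)²)]
Numerator: 7×1664 − 107×90 = 2018
Denominator: √[(14175 − 11449)(9940 − 8100)] = √[2726 × 1840] = 2239.6071
r = 2018 / 2239.6071 ≈ 0.901

0.901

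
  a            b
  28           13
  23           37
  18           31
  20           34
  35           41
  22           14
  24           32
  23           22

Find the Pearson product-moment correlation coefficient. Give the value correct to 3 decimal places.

n = 8, Σa = 193, Σb = 224, Σa² = 4851, Σb² = 7040, Σab = 5470
nΣab − ΣaΣb = 43760 − 43232 = 528
nΣa² − (Σa)² = 38808 − 37249 = 1559; nΣb² − (Σb)² = 56320 − 50176 = 6144
r = 528 / √(1559 × 6144) = 528 / 3094.9145 ≈ 0.171

0.171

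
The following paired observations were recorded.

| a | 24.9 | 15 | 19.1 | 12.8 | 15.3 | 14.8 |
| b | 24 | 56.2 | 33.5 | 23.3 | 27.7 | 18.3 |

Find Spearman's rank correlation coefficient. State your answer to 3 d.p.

Rank a: 6, 3, 5, 1, 4, 2
Rank b: 3, 6, 5, 2, 4, 1
d = rank(a) − rank(b): 3, -3, 0, -1, 0, 1; Σd² = 20
ρ = 1 − 6Σd² / [n(n²−1)] = 1 − 6×20 / (6×35) = 1 − 120/210 ≈ 0.429

0.429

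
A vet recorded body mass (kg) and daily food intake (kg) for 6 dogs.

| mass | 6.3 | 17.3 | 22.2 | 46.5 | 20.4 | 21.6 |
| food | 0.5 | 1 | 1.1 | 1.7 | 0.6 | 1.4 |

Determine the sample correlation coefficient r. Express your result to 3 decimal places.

0.838

n = 6, Σx = 134.3, Σy = 6.3, Σx² = 3876.79, Σy² = 7.67, Σxy = 166.4
nΣxy − ΣxΣy = 998.4 − 846.09 = 152.31
nΣx² − (Σx)² = 23260.74 − 18036.49 = 5224.25; nΣy² − (Σy)² = 46.02 − 39.69 = 6.33
r = 152.31 / √(5224.25 × 6.33) = 152.31 / 181.8502 ≈ 0.838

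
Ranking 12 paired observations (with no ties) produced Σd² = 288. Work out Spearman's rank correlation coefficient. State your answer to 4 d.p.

ρ = 1 − 6Σd² / [n(n²−1)] = 1 − 6×288 / (12×143)
  = 1 − 1728/1716 = 1 − 1.00699 ≈ -0.0070

-0.0070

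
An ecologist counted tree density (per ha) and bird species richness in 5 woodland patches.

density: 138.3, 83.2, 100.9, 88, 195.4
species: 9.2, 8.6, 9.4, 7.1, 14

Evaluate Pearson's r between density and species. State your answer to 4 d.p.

0.9182

n = 5, Σx = 605.8, Σy = 48.3, Σx² = 82155.1, Σy² = 493.37, Σxy = 6296.74
nΣxy − ΣxΣy = 31483.7 − 29260.14 = 2223.56
nΣx² − (Σx)² = 410775.5 − 366993.64 = 43781.86; nΣy² − (Σy)² = 2466.85 − 2332.89 = 133.96
r = 2223.56 / √(43781.86 × 133.96) = 2223.56 / 2421.7799 ≈ 0.9182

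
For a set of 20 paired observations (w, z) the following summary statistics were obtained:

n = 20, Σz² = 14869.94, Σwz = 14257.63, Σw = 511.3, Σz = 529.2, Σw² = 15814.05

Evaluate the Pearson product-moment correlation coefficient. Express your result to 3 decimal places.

r = (nΣwz − ΣwΣz) / √[(nΣw² − (Σw)²)(nΣz² − (Σz)²)]
Numerator: 20×14257.63 − 511.3×529.2 = 14572.64
Denominator: √[(316281 − 261427.69)(297398.8 − 280052.64)] = √[54853.31 × 17346.16] = 30846.3011
r = 14572.64 / 30846.3011 ≈ 0.472

0.472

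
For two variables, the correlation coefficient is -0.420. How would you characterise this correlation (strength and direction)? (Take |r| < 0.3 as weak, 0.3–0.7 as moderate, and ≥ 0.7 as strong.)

r = -0.420 < 0 so the relationship is negative.
|r| = 0.420, which falls in the moderate range.

moderate negative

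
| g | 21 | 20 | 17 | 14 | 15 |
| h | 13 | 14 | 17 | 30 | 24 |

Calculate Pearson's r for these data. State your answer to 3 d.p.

-0.943

n = 5, Σg = 87, Σh = 98, Σg² = 1551, Σh² = 2130, Σgh = 1622
nΣgh − ΣgΣh = 8110 − 8526 = -416
nΣg² − (Σg)² = 7755 − 7569 = 186; nΣh² − (Σh)² = 10650 − 9604 = 1046
r = -416 / √(186 × 1046) = -416 / 441.0850 ≈ -0.943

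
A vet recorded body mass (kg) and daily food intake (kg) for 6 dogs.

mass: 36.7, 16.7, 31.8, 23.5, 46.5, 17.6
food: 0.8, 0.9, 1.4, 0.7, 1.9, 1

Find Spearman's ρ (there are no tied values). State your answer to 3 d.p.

Rank mass: 5, 1, 4, 3, 6, 2
Rank food: 2, 3, 5, 1, 6, 4
d = rank(mass) − rank(food): 3, -2, -1, 2, 0, -2; Σd² = 22
ρ = 1 − 6Σd² / [n(n²−1)] = 1 − 6×22 / (6×35) = 1 − 132/210 ≈ 0.371

0.371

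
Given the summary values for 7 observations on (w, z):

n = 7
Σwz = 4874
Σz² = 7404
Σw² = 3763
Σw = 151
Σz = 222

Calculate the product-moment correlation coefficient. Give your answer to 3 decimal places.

0.199

r = (nΣwz − ΣwΣz) / √[(nΣw² − (Σw)²)(nΣz² − (Σz)²)]
Numerator: 7×4874 − 151×222 = 596
Denominator: √[(26341 − 22801)(51828 − 49284)] = √[3540 × 2544] = 3000.9598
r = 596 / 3000.9598 ≈ 0.199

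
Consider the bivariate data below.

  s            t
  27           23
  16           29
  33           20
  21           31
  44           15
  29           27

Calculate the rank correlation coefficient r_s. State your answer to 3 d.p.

-0.886

Rank s: 3, 1, 5, 2, 6, 4
Rank t: 3, 5, 2, 6, 1, 4
d = rank(s) − rank(t): 0, -4, 3, -4, 5, 0; Σd² = 66
ρ = 1 − 6Σd² / [n(n²−1)] = 1 − 6×66 / (6×35) = 1 − 396/210 ≈ -0.886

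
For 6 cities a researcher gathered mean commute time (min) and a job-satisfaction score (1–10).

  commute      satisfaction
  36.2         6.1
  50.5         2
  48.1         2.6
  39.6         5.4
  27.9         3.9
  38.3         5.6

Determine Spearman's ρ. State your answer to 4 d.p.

-0.6571

Rank commute: 2, 6, 5, 4, 1, 3
Rank satisfaction: 6, 1, 2, 4, 3, 5
d = rank(commute) − rank(satisfaction): -4, 5, 3, 0, -2, -2; Σd² = 58
ρ = 1 − 6Σd² / [n(n²−1)] = 1 − 6×58 / (6×35) = 1 − 348/210 ≈ -0.6571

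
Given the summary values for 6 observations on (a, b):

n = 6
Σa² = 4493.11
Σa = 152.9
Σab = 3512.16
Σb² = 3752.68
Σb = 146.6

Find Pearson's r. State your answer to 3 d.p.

-0.701

r = (nΣab − ΣaΣb) / √[(nΣa² − (Σa)²)(nΣb² − (Σb)²)]
Numerator: 6×3512.16 − 152.9×146.6 = -1342.18
Denominator: √[(26958.66 − 23378.41)(22516.08 − 21491.56)] = √[3580.25 × 1024.52] = 1915.2122
r = -1342.18 / 1915.2122 ≈ -0.701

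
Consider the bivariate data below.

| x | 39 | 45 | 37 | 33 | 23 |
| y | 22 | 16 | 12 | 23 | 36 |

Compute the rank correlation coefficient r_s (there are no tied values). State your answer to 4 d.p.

Rank x: 4, 5, 3, 2, 1
Rank y: 3, 2, 1, 4, 5
d = rank(x) − rank(y): 1, 3, 2, -2, -4; Σd² = 34
ρ = 1 − 6Σd² / [n(n²−1)] = 1 − 6×34 / (5×24) = 1 − 204/120 ≈ -0.7000

-0.7000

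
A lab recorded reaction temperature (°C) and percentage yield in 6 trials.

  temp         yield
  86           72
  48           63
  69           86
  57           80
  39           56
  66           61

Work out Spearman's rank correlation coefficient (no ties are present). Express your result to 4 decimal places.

0.6000

Rank temp: 6, 2, 5, 3, 1, 4
Rank yield: 4, 3, 6, 5, 1, 2
d = rank(temp) − rank(yield): 2, -1, -1, -2, 0, 2; Σd² = 14
ρ = 1 − 6Σd² / [n(n²−1)] = 1 − 6×14 / (6×35) = 1 − 84/210 ≈ 0.6000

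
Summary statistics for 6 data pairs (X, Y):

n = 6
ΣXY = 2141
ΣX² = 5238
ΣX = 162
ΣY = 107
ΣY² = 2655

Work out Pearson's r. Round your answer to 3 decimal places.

r = (nΣXY − ΣXΣY) / √[(nΣX² − (ΣX)²)(nΣY² − (ΣY)²)]
Numerator: 6×2141 − 162×107 = -4488
Denominator: √[(31428 − 26244)(15930 − 11449)] = √[5184 × 4481] = 4819.6996
r = -4488 / 4819.6996 ≈ -0.931

-0.931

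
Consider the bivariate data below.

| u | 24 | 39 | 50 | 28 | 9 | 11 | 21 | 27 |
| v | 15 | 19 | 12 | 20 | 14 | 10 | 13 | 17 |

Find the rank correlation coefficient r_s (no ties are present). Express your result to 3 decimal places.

Rank u: 4, 7, 8, 6, 1, 2, 3, 5
Rank v: 5, 7, 2, 8, 4, 1, 3, 6
d = rank(u) − rank(v): -1, 0, 6, -2, -3, 1, 0, -1; Σd² = 52
ρ = 1 − 6Σd² / [n(n²−1)] = 1 − 6×52 / (8×63) = 1 − 312/504 ≈ 0.381

0.381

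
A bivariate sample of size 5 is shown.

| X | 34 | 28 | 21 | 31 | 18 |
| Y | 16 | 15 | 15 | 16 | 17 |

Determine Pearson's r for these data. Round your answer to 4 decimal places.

n = 5, ΣX = 132, ΣY = 79, ΣX² = 3666, ΣY² = 1251, ΣXY = 2081
nΣXY − ΣXΣY = 10405 − 10428 = -23
nΣX² − (ΣX)² = 18330 − 17424 = 906; nΣY² − (ΣY)² = 6255 − 6241 = 14
r = -23 / √(906 × 14) = -23 / 112.6233 ≈ -0.2042

-0.2042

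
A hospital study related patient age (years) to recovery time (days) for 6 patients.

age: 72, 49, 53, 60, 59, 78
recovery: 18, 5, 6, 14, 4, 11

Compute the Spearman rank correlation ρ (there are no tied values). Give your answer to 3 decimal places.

0.657

Rank age: 5, 1, 2, 4, 3, 6
Rank recovery: 6, 2, 3, 5, 1, 4
d = rank(age) − rank(recovery): -1, -1, -1, -1, 2, 2; Σd² = 12
ρ = 1 − 6Σd² / [n(n²−1)] = 1 − 6×12 / (6×35) = 1 − 72/210 ≈ 0.657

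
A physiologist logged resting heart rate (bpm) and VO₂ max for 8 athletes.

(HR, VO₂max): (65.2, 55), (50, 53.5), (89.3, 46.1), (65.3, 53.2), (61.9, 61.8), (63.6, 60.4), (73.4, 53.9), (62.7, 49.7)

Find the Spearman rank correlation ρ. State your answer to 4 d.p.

-0.4048

Rank HR: 5, 1, 8, 6, 2, 4, 7, 3
Rank VO₂max: 6, 4, 1, 3, 8, 7, 5, 2
d = rank(HR) − rank(VO₂max): -1, -3, 7, 3, -6, -3, 2, 1; Σd² = 118
ρ = 1 − 6Σd² / [n(n²−1)] = 1 − 6×118 / (8×63) = 1 − 708/504 ≈ -0.4048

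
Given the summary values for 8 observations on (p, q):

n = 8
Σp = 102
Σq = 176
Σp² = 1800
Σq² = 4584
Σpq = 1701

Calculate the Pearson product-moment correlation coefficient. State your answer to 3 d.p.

-0.911

r = (nΣpq − ΣpΣq) / √[(nΣp² − (Σp)²)(nΣq² − (Σq)²)]
Numerator: 8×1701 − 102×176 = -4344
Denominator: √[(14400 − 10404)(36672 − 30976)] = √[3996 × 5696] = 4770.8716
r = -4344 / 4770.8716 ≈ -0.911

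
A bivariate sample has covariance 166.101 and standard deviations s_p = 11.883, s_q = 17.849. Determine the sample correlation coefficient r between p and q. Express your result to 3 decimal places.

r = Cov(p,q) / (s_p · s_q) = 166.101 / (11.883 × 17.849)
  = 166.101 / 212.0997 ≈ 0.783

0.783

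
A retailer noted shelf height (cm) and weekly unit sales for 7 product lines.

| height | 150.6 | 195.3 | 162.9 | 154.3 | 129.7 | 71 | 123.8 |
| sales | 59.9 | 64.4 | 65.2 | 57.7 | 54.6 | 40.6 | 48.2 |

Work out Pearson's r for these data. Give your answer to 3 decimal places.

0.942

n = 7, Σx = 987.6, Σy = 390.6, Σx² = 148356.88, Σy² = 22268.46, Σxy = 57053.83
nΣxy − ΣxΣy = 399376.81 − 385756.56 = 13620.25
nΣx² − (Σx)² = 1038498.16 − 975353.76 = 63144.4; nΣy² − (Σy)² = 155879.22 − 152568.36 = 3310.86
r = 13620.25 / √(63144.4 × 3310.86) = 13620.25 / 14458.9857 ≈ 0.942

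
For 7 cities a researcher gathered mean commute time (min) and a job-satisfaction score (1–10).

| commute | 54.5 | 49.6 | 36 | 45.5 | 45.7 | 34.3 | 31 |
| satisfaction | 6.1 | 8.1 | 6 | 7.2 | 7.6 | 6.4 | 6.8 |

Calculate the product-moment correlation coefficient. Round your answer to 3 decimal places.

0.319

n = 7, Σx = 296.6, Σy = 48.2, Σx² = 13022.64, Σy² = 335.62, Σxy = 2055.45
nΣxy − ΣxΣy = 14388.15 − 14296.12 = 92.03
nΣx² − (Σx)² = 91158.48 − 87971.56 = 3186.92; nΣy² − (Σy)² = 2349.34 − 2323.24 = 26.1
r = 92.03 / √(3186.92 × 26.1) = 92.03 / 288.4070 ≈ 0.319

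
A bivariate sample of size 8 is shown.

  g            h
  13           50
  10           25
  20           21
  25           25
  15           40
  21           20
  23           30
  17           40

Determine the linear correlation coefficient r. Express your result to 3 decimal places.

-0.470

n = 8, Σg = 144, Σh = 251, Σg² = 2778, Σh² = 8691, Σgh = 4335
nΣgh − ΣgΣh = 34680 − 36144 = -1464
nΣg² − (Σg)² = 22224 − 20736 = 1488; nΣh² − (Σh)² = 69528 − 63001 = 6527
r = -1464 / √(1488 × 6527) = -1464 / 3116.4364 ≈ -0.470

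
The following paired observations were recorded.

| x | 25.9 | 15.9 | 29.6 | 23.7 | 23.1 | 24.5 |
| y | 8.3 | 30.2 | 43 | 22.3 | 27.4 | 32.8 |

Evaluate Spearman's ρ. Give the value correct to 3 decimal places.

0.200

Rank x: 5, 1, 6, 3, 2, 4
Rank y: 1, 4, 6, 2, 3, 5
d = rank(x) − rank(y): 4, -3, 0, 1, -1, -1; Σd² = 28
ρ = 1 − 6Σd² / [n(n²−1)] = 1 − 6×28 / (6×35) = 1 − 168/210 ≈ 0.200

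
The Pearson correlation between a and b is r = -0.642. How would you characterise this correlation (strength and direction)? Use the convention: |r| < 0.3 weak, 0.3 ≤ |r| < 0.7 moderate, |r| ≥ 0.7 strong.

moderate negative

r = -0.642 < 0 so the relationship is negative.
|r| = 0.642, which falls in the moderate range.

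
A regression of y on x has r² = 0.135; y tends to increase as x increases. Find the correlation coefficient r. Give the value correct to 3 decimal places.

0.367

|r| = √0.135 = 0.367
The association is positive, so r = 0.367.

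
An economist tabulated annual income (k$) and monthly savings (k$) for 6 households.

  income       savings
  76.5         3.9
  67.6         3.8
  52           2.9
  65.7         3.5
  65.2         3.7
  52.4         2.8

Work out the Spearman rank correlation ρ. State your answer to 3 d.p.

Rank income: 6, 5, 1, 4, 3, 2
Rank savings: 6, 5, 2, 3, 4, 1
d = rank(income) − rank(savings): 0, 0, -1, 1, -1, 1; Σd² = 4
ρ = 1 − 6Σd² / [n(n²−1)] = 1 − 6×4 / (6×35) = 1 − 24/210 ≈ 0.886

0.886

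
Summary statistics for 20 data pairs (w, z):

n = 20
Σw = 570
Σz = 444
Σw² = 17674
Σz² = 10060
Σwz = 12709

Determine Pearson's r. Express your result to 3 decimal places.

r = (nΣwz − ΣwΣz) / √[(nΣw² − (Σw)²)(nΣz² − (Σz)²)]
Numerator: 20×12709 − 570×444 = 1100
Denominator: √[(353480 − 324900)(201200 − 197136)] = √[28580 × 4064] = 10777.2501
r = 1100 / 10777.2501 ≈ 0.102

0.102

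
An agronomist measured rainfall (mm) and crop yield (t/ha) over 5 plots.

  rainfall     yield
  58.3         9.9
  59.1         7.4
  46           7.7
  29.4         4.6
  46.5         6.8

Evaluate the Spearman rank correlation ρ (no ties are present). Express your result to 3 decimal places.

Rank rainfall: 4, 5, 2, 1, 3
Rank yield: 5, 3, 4, 1, 2
d = rank(rainfall) − rank(yield): -1, 2, -2, 0, 1; Σd² = 10
ρ = 1 − 6Σd² / [n(n²−1)] = 1 − 6×10 / (5×24) = 1 − 60/120 ≈ 0.500

0.500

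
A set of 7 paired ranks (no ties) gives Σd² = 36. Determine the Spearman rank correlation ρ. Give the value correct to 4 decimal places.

0.3571

ρ = 1 − 6Σd² / [n(n²−1)] = 1 − 6×36 / (7×48)
  = 1 − 216/336 = 1 − 0.64286 ≈ 0.3571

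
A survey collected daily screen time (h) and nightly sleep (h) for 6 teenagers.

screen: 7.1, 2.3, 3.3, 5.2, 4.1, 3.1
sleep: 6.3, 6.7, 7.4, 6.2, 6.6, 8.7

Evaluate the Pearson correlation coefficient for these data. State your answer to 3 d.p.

n = 6, Σx = 25.1, Σy = 41.9, Σx² = 120.05, Σy² = 297.03, Σxy = 170.83
nΣxy − ΣxΣy = 1024.98 − 1051.69 = -26.71
nΣx² − (Σx)² = 720.3 − 630.01 = 90.29; nΣy² − (Σy)² = 1782.18 − 1755.61 = 26.57
r = -26.71 / √(90.29 × 26.57) = -26.71 / 48.9796 ≈ -0.545

-0.545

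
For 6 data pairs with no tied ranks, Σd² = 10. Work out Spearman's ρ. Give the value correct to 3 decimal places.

0.714

ρ = 1 − 6Σd² / [n(n²−1)] = 1 − 6×10 / (6×35)
  = 1 − 60/210 = 1 − 0.2857 ≈ 0.714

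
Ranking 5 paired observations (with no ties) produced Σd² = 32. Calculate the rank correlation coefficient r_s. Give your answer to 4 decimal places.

-0.6000

ρ = 1 − 6Σd² / [n(n²−1)] = 1 − 6×32 / (5×24)
  = 1 − 192/120 = 1 − 1.60000 ≈ -0.6000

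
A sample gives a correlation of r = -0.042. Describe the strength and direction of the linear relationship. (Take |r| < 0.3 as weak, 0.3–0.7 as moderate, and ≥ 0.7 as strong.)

weak negative

r = -0.042 < 0 so the relationship is negative.
|r| = 0.042, which falls in the weak range.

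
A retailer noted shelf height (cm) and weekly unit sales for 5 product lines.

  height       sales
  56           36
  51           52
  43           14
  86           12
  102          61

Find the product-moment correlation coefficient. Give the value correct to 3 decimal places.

0.313

n = 5, Σx = 338, Σy = 175, Σx² = 25386, Σy² = 8061, Σxy = 12524
nΣxy − ΣxΣy = 62620 − 59150 = 3470
nΣx² − (Σx)² = 126930 − 114244 = 12686; nΣy² − (Σy)² = 40305 − 30625 = 9680
r = 3470 / √(12686 × 9680) = 3470 / 11081.5378 ≈ 0.313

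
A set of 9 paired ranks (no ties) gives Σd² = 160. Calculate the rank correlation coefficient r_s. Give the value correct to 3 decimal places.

ρ = 1 − 6Σd² / [n(n²−1)] = 1 − 6×160 / (9×80)
  = 1 − 960/720 = 1 − 1.3333 ≈ -0.333

-0.333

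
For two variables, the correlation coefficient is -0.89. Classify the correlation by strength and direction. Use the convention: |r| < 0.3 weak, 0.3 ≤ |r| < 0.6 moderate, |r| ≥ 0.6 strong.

strong negative

r = -0.89 < 0 so the relationship is negative.
|r| = 0.89, which falls in the strong range.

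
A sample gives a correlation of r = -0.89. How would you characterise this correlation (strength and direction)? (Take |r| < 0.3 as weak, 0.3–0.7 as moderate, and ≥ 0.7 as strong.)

strong negative

r = -0.89 < 0 so the relationship is negative.
|r| = 0.89, which falls in the strong range.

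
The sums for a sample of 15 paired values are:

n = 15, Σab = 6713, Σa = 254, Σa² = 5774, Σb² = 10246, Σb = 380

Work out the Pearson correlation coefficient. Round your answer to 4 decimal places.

r = (nΣab − ΣaΣb) / √[(nΣa² − (Σa)²)(nΣb² − (Σb)²)]
Numerator: 15×6713 − 254×380 = 4175
Denominator: √[(86610 − 64516)(153690 − 144400)] = √[22094 × 9290] = 14326.6626
r = 4175 / 14326.6626 ≈ 0.2914

0.2914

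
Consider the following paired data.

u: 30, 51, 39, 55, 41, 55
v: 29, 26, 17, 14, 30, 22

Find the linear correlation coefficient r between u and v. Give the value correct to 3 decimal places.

-0.497

n = 6, Σu = 271, Σv = 138, Σu² = 12753, Σv² = 3386, Σuv = 6069
nΣuv − ΣuΣv = 36414 − 37398 = -984
nΣu² − (Σu)² = 76518 − 73441 = 3077; nΣv² − (Σv)² = 20316 − 19044 = 1272
r = -984 / √(3077 × 1272) = -984 / 1978.3690 ≈ -0.497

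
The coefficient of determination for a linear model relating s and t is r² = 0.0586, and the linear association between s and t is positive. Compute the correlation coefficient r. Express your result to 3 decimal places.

0.242

|r| = √0.0586 = 0.242
The association is positive, so r = 0.242.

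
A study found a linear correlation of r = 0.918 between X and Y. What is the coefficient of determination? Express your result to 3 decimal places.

0.843

r² = (0.918)² = 0.843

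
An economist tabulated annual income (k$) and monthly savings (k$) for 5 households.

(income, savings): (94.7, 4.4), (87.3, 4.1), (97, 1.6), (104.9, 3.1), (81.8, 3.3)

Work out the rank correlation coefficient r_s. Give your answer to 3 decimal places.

Rank income: 3, 2, 4, 5, 1
Rank savings: 5, 4, 1, 2, 3
d = rank(income) − rank(savings): -2, -2, 3, 3, -2; Σd² = 30
ρ = 1 − 6Σd² / [n(n²−1)] = 1 − 6×30 / (5×24) = 1 − 180/120 ≈ -0.500

-0.500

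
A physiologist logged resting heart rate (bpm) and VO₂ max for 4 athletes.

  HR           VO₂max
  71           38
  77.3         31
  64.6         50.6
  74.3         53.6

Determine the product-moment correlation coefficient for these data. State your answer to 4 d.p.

-0.5196

n = 4, Σx = 287.2, Σy = 173.2, Σx² = 20709.94, Σy² = 7838.32, Σxy = 12345.54
nΣxy − ΣxΣy = 49382.16 − 49743.04 = -360.88
nΣx² − (Σx)² = 82839.76 − 82483.84 = 355.92; nΣy² − (Σy)² = 31353.28 − 29998.24 = 1355.04
r = -360.88 / √(355.92 × 1355.04) = -360.88 / 694.4680 ≈ -0.5196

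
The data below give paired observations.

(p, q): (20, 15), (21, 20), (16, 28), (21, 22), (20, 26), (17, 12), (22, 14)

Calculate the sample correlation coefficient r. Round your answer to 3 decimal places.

-0.234

n = 7, Σp = 137, Σq = 137, Σp² = 2711, Σq² = 2909, Σpq = 2662
nΣpq − ΣpΣq = 18634 − 18769 = -135
nΣp² − (Σp)² = 18977 − 18769 = 208; nΣq² − (Σq)² = 20363 − 18769 = 1594
r = -135 / √(208 × 1594) = -135 / 575.8055 ≈ -0.234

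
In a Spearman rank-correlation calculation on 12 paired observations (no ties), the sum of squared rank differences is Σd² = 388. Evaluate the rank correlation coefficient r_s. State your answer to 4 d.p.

ρ = 1 − 6Σd² / [n(n²−1)] = 1 − 6×388 / (12×143)
  = 1 − 2328/1716 = 1 − 1.35664 ≈ -0.3566

-0.3566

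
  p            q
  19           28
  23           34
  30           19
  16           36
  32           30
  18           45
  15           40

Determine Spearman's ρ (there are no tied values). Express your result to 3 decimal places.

Rank p: 4, 5, 6, 2, 7, 3, 1
Rank q: 2, 4, 1, 5, 3, 7, 6
d = rank(p) − rank(q): 2, 1, 5, -3, 4, -4, -5; Σd² = 96
ρ = 1 − 6Σd² / [n(n²−1)] = 1 − 6×96 / (7×48) = 1 − 576/336 ≈ -0.714

-0.714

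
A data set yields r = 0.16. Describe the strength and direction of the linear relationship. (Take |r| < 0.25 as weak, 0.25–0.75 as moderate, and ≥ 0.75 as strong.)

weak positive

r = 0.16 > 0 so the relationship is positive.
|r| = 0.16, which falls in the weak range.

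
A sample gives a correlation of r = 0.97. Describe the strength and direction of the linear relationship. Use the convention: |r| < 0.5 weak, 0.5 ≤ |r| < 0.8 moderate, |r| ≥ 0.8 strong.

strong positive

r = 0.97 > 0 so the relationship is positive.
|r| = 0.97, which falls in the strong range.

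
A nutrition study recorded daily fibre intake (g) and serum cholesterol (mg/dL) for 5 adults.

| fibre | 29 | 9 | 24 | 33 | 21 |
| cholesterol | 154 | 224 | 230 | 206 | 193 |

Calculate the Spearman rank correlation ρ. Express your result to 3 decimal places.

Rank fibre: 4, 1, 3, 5, 2
Rank cholesterol: 1, 4, 5, 3, 2
d = rank(fibre) − rank(cholesterol): 3, -3, -2, 2, 0; Σd² = 26
ρ = 1 − 6Σd² / [n(n²−1)] = 1 − 6×26 / (5×24) = 1 − 156/120 ≈ -0.300

-0.300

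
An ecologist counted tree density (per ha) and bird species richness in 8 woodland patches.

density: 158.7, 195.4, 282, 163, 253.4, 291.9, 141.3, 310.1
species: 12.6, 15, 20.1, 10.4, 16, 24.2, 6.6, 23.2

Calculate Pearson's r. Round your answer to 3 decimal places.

0.952

n = 8, Σx = 1795.8, Σy = 128.1, Σx² = 435004.72, Σy² = 2319.37, Σxy = 31539.3
nΣxy − ΣxΣy = 252314.4 − 230041.98 = 22272.42
nΣx² − (Σx)² = 3480037.76 − 3224897.64 = 255140.12; nΣy² − (Σy)² = 18554.96 − 16409.61 = 2145.35
r = 22272.42 / √(255140.12 × 2145.35) = 22272.42 / 23395.8299 ≈ 0.952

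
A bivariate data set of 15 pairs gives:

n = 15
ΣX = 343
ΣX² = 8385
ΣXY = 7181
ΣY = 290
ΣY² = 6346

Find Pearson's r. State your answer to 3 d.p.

0.869

r = (nΣXY − ΣXΣY) / √[(nΣX² − (ΣX)²)(nΣY² − (ΣY)²)]
Numerator: 15×7181 − 343×290 = 8245
Denominator: √[(125775 − 117649)(95190 − 84100)] = √[8126 × 11090] = 9493.0153
r = 8245 / 9493.0153 ≈ 0.869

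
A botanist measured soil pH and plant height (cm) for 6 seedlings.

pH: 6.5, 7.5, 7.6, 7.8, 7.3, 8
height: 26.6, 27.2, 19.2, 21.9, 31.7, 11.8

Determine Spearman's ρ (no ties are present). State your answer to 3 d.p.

-0.771

Rank pH: 1, 3, 4, 5, 2, 6
Rank height: 4, 5, 2, 3, 6, 1
d = rank(pH) − rank(height): -3, -2, 2, 2, -4, 5; Σd² = 62
ρ = 1 − 6Σd² / [n(n²−1)] = 1 − 6×62 / (6×35) = 1 − 372/210 ≈ -0.771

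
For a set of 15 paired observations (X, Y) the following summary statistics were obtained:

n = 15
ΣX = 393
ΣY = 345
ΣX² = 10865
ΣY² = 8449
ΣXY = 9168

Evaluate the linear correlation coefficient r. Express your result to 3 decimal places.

r = (nΣXY − ΣXΣY) / √[(nΣX² − (ΣX)²)(nΣY² − (ΣY)²)]
Numerator: 15×9168 − 393×345 = 1935
Denominator: √[(162975 − 154449)(126735 − 119025)] = √[8526 × 7710] = 8107.7407
r = 1935 / 8107.7407 ≈ 0.239

0.239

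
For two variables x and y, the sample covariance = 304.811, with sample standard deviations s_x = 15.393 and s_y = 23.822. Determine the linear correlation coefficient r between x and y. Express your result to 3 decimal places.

r = Cov(x,y) / (s_x · s_y) = 304.811 / (15.393 × 23.822)
  = 304.811 / 366.6920 ≈ 0.831

0.831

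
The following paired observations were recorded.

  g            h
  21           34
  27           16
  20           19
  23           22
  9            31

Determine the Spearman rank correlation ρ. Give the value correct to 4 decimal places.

Rank g: 3, 5, 2, 4, 1
Rank h: 5, 1, 2, 3, 4
d = rank(g) − rank(h): -2, 4, 0, 1, -3; Σd² = 30
ρ = 1 − 6Σd² / [n(n²−1)] = 1 − 6×30 / (5×24) = 1 − 180/120 ≈ -0.5000

-0.5000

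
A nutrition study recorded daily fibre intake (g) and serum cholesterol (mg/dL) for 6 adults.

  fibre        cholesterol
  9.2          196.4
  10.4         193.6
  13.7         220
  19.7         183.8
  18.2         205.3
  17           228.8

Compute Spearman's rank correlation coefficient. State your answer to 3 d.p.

-0.086

Rank fibre: 1, 2, 3, 6, 5, 4
Rank cholesterol: 3, 2, 5, 1, 4, 6
d = rank(fibre) − rank(cholesterol): -2, 0, -2, 5, 1, -2; Σd² = 38
ρ = 1 − 6Σd² / [n(n²−1)] = 1 − 6×38 / (6×35) = 1 − 228/210 ≈ -0.086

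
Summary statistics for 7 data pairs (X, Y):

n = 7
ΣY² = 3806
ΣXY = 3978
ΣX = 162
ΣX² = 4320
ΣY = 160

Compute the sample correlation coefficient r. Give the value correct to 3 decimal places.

r = (nΣXY − ΣXΣY) / √[(nΣX² − (ΣX)²)(nΣY² − (ΣY)²)]
Numerator: 7×3978 − 162×160 = 1926
Denominator: √[(30240 − 26244)(26642 − 25600)] = √[3996 × 1042] = 2040.5470
r = 1926 / 2040.5470 ≈ 0.944

0.944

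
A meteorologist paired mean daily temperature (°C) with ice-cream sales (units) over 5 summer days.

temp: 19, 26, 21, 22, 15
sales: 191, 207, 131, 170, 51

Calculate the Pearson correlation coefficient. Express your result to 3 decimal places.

0.813

n = 5, Σx = 103, Σy = 750, Σx² = 2187, Σy² = 127992, Σxy = 16267
nΣxy − ΣxΣy = 81335 − 77250 = 4085
nΣx² − (Σx)² = 10935 − 10609 = 326; nΣy² − (Σy)² = 639960 − 562500 = 77460
r = 4085 / √(326 × 77460) = 4085 / 5025.1328 ≈ 0.813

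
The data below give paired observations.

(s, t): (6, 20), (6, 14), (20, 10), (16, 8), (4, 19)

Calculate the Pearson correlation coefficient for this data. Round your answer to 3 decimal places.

n = 5, Σs = 52, Σt = 71, Σs² = 744, Σt² = 1121, Σst = 608
nΣst − ΣsΣt = 3040 − 3692 = -652
nΣs² − (Σs)² = 3720 − 2704 = 1016; nΣt² − (Σt)² = 5605 − 5041 = 564
r = -652 / √(1016 × 564) = -652 / 756.9835 ≈ -0.861

-0.861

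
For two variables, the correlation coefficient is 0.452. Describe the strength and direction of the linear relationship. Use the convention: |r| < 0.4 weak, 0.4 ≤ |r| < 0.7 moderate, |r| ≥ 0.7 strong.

r = 0.452 > 0 so the relationship is positive.
|r| = 0.452, which falls in the moderate range.

moderate positive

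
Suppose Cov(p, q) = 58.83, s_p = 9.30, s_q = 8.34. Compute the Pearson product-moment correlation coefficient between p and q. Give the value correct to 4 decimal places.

r = Cov(p,q) / (s_p · s_q) = 58.83 / (9.30 × 8.34)
  = 58.83 / 77.5620 ≈ 0.7585

0.7585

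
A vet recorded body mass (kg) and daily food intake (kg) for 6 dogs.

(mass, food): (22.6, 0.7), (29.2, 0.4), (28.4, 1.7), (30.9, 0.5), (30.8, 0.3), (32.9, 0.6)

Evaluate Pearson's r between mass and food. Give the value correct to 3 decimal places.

-0.237

n = 6, Σx = 174.8, Σy = 4.2, Σx² = 5155.82, Σy² = 4.24, Σxy = 120.21
nΣxy − ΣxΣy = 721.26 − 734.16 = -12.9
nΣx² − (Σx)² = 30934.92 − 30555.04 = 379.88; nΣy² − (Σy)² = 25.44 − 17.64 = 7.8
r = -12.9 / √(379.88 × 7.8) = -12.9 / 54.4340 ≈ -0.237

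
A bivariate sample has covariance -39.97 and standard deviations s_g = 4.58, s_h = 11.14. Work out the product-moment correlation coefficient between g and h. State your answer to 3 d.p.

-0.783

r = Cov(g,h) / (s_g · s_h) = -39.97 / (4.58 × 11.14)
  = -39.97 / 51.0212 ≈ -0.783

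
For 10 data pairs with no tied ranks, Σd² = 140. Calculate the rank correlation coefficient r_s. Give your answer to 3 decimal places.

0.152

ρ = 1 − 6Σd² / [n(n²−1)] = 1 − 6×140 / (10×99)
  = 1 − 840/990 = 1 − 0.8485 ≈ 0.152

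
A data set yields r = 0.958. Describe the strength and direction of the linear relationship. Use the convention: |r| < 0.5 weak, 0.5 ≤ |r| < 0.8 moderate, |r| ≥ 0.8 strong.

strong positive

r = 0.958 > 0 so the relationship is positive.
|r| = 0.958, which falls in the strong range.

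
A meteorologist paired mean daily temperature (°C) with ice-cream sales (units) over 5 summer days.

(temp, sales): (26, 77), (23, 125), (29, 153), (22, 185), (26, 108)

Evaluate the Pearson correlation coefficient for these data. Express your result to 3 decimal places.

n = 5, Σx = 126, Σy = 648, Σx² = 3206, Σy² = 90852, Σxy = 16192
nΣxy − ΣxΣy = 80960 − 81648 = -688
nΣx² − (Σx)² = 16030 − 15876 = 154; nΣy² − (Σy)² = 454260 − 419904 = 34356
r = -688 / √(154 × 34356) = -688 / 2300.1791 ≈ -0.299

-0.299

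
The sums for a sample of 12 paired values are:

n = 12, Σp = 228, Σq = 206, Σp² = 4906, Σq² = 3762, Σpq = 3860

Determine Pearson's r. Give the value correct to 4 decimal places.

r = (nΣpq − ΣpΣq) / √[(nΣp² − (Σp)²)(nΣq² − (Σq)²)]
Numerator: 12×3860 − 228×206 = -648
Denominator: √[(58872 − 51984)(45144 − 42436)] = √[6888 × 2708] = 4318.8776
r = -648 / 4318.8776 ≈ -0.1500

-0.1500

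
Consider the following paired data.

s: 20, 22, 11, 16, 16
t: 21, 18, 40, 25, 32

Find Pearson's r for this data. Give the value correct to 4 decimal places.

-0.9565

n = 5, Σs = 85, Σt = 136, Σs² = 1517, Σt² = 4014, Σst = 2168
nΣst − ΣsΣt = 10840 − 11560 = -720
nΣs² − (Σs)² = 7585 − 7225 = 360; nΣt² − (Σt)² = 20070 − 18496 = 1574
r = -720 / √(360 × 1574) = -720 / 752.7549 ≈ -0.9565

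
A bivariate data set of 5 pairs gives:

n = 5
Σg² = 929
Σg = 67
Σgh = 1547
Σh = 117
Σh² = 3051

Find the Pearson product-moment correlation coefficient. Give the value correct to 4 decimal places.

-0.2104

r = (nΣgh − ΣgΣh) / √[(nΣg² − (Σg)²)(nΣh² − (Σh)²)]
Numerator: 5×1547 − 67×117 = -104
Denominator: √[(4645 − 4489)(15255 − 13689)] = √[156 × 1566] = 494.2631
r = -104 / 494.2631 ≈ -0.2104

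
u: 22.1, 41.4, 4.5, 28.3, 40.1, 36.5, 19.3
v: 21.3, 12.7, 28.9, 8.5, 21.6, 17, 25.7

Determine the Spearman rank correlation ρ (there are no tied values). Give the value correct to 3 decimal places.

-0.643

Rank u: 3, 7, 1, 4, 6, 5, 2
Rank v: 4, 2, 7, 1, 5, 3, 6
d = rank(u) − rank(v): -1, 5, -6, 3, 1, 2, -4; Σd² = 92
ρ = 1 − 6Σd² / [n(n²−1)] = 1 − 6×92 / (7×48) = 1 − 552/336 ≈ -0.643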